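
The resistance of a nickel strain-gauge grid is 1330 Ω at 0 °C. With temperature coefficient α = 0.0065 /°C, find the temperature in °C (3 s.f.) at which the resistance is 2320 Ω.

R = R₀(1 + α(T − T₀)) ⇒ T = T₀ + (R/R₀ − 1)/α
T = 0 + (2320/1330 − 1)/0.0065 = 0 + (0.7444)/0.0065 = 115 °C

115 °C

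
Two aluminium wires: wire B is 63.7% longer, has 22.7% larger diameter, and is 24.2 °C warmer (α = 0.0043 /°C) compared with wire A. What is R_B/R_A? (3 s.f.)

1.20

R ∝ ρL/d² with ρ ∝ (1+αΔT), so R_B/R_A = (1 + 63.7/100) × (1 + 22.7/100)⁻² × (1 + 0.0043×24.2)
= 1.637 × 0.6642 × 1.104 = 1.20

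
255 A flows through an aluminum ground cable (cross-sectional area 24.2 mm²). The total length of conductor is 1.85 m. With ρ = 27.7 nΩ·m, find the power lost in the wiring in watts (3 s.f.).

138 W

ρ = 27.7 nΩ·m = 2.77×10^-8 Ω·m
A = 24.2 mm² = 2.420e-05 m²
R = ρL/A = (2.77×10^-8)(1.85)/(2.420e-05) = 0.002118 Ω
P = I²R = (255)² × 0.002118 = 138 W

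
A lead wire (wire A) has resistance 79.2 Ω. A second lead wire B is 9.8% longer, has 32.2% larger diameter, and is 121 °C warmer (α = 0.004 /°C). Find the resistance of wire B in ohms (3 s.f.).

R ∝ ρL/d² with ρ ∝ (1+αΔT), so R_B/R_A = (1 + 9.8/100) × (1 + 32.2/100)⁻² × (1 + 0.004×121)
= 1.098 × 0.5722 × 1.484 = 0.9323
R_B = 0.9323 × 79.2 = 73.8 Ω

73.8 Ω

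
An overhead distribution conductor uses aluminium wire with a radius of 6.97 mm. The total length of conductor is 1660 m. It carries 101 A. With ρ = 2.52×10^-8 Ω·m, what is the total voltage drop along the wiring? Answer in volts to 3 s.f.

27.7 V

A = πr² = π(6.9700e-03 m)² = 1.526e-04 m²
R = ρL/A = (2.52×10^-8)(1660)/(1.526e-04) = 0.2741 Ω
V = IR = 101 × 0.2741 = 27.7 V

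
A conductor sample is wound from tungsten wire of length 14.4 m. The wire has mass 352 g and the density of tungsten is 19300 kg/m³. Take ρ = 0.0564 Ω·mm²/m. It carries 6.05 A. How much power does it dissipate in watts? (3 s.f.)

23.5 W

ρ = 0.0564 Ω·mm²/m = 5.64×10^-8 Ω·m
A = m/(density·L) = 0.352/(19300×14.4) = 1.2666e-06 m²
R = ρL/A = (5.64×10^-8)(14.4)/(1.2666e-06) = 0.6412 Ω
P = I²R = (6.05)² × 0.6412 = 23.5 W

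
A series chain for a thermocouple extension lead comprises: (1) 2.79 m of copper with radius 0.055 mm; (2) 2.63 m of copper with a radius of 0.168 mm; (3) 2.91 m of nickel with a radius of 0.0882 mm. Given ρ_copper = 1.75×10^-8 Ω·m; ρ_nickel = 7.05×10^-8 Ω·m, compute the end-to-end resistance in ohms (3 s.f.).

Seg 1: A = πr² = π(5.5000e-05 m)² = 9.503e-09 m²
R_1 = (1.75×10^-8)(2.79)/(9.503e-09) = 5.138 Ω
Seg 2: A = πr² = π(1.6800e-04 m)² = 8.867e-08 m²
R_2 = (1.75×10^-8)(2.63)/(8.867e-08) = 0.5191 Ω
Seg 3: A = πr² = π(8.8200e-05 m)² = 2.444e-08 m²
R_3 = (7.05×10^-8)(2.91)/(2.444e-08) = 8.395 Ω
R_total = R_1 + R_2 + R_3 = 14.1 Ω

14.1 Ω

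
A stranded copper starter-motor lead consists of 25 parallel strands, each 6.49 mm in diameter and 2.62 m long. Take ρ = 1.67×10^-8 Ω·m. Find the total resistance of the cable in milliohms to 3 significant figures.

A_strand = π(3.2450e-03 m)² = 3.308e-05 m²
R_strand = ρL/A = (1.67×10^-8)(2.62)/(3.308e-05) = 0.001323 Ω
R_total = R_strand/N = 0.001323/25 = 0.0529 mΩ

0.0529 mΩ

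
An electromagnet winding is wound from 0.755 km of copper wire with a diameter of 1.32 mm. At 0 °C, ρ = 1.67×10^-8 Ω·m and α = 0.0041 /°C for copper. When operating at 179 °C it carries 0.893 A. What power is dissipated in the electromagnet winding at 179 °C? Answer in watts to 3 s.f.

12.7 W

A = π(d/2)² = π(6.6000e-04 m)² = 1.368e-06 m²
R₍0₎ = ρL/A = (1.67×10^-8)(755)/(1.368e-06) = 9.214 Ω
R₍179₎ = R₍0₎(1 + αΔT) = 9.214 × (1 + 0.0041×179) = 15.98 Ω
P = I²R = (0.893)² × 15.98 = 12.7 W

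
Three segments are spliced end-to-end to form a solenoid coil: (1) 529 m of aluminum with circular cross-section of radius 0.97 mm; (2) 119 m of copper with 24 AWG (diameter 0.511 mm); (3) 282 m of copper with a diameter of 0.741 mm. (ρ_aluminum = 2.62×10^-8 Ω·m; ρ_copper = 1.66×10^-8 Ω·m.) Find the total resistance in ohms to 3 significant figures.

Seg 1: A = πr² = π(9.7000e-04 m)² = 2.956e-06 m²
R_1 = (2.62×10^-8)(529)/(2.956e-06) = 4.689 Ω
Seg 2: A = π(0.511/2 mm)² = π(2.5550e-04 m)² = 2.051e-07 m²
R_2 = (1.66×10^-8)(119)/(2.051e-07) = 9.632 Ω
Seg 3: A = π(d/2)² = π(3.7050e-04 m)² = 4.312e-07 m²
R_3 = (1.66×10^-8)(282)/(4.312e-07) = 10.86 Ω
R_total = R_1 + R_2 + R_3 = 25.2 Ω

25.2 Ω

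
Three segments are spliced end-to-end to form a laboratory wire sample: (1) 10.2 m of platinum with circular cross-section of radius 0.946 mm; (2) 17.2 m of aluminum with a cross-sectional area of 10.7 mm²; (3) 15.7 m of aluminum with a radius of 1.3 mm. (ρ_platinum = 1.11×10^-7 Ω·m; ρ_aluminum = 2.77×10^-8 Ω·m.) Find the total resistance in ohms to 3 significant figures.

0.529 Ω

Seg 1: A = πr² = π(9.4600e-04 m)² = 2.811e-06 m²
R_1 = (1.11×10^-7)(10.2)/(2.811e-06) = 0.4027 Ω
Seg 2: A = 10.7 mm² = 1.070e-05 m²
R_2 = (2.77×10^-8)(17.2)/(1.070e-05) = 0.04453 Ω
Seg 3: A = πr² = π(1.3000e-03 m)² = 5.309e-06 m²
R_3 = (2.77×10^-8)(15.7)/(5.309e-06) = 0.08191 Ω
R_total = R_1 + R_2 + R_3 = 0.529 Ω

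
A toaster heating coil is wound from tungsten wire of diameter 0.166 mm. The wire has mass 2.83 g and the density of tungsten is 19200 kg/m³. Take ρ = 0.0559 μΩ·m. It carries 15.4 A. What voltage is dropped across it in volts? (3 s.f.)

ρ = 0.0559 μΩ·m = 5.59×10^-8 Ω·m
A = π(d/2)² = π(8.3000e-05 m)² = 2.1642e-08 m²
L = m/(density·A) = 0.00283/(19200×2.1642e-08) = 6.811 m
R = ρL/A = (5.59×10^-8)(6.811)/(2.1642e-08) = 17.59 Ω
V = IR = 15.4 × 17.59 = 271 V

271 V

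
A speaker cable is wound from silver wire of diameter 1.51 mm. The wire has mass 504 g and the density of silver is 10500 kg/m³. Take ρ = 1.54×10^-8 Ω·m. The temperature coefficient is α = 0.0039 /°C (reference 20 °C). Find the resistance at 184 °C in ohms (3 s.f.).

0.378 Ω

A = π(d/2)² = π(7.5500e-04 m)² = 1.7908e-06 m²
L = m/(density·A) = 0.504/(10500×1.7908e-06) = 26.8 m
R = ρL/A = (1.54×10^-8)(26.8)/(1.7908e-06) = 0.2305 Ω
R(184 °C) = 0.2305 × (1 + 0.0039×164) = 0.378 Ω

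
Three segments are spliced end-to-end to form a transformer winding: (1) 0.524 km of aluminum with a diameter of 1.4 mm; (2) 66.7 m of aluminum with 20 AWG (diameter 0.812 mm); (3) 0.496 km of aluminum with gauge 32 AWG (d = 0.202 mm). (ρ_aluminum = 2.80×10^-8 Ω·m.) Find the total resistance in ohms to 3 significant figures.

446 Ω

Seg 1: A = π(d/2)² = π(7.0000e-04 m)² = 1.539e-06 m²
R_1 = (2.80×10^-8)(524)/(1.539e-06) = 9.531 Ω
Seg 2: A = π(0.812/2 mm)² = π(4.0600e-04 m)² = 5.178e-07 m²
R_2 = (2.80×10^-8)(66.7)/(5.178e-07) = 3.606 Ω
Seg 3: A = π(0.202/2 mm)² = π(1.0100e-04 m)² = 3.205e-08 m²
R_3 = (2.80×10^-8)(496)/(3.205e-08) = 433.4 Ω
R_total = R_1 + R_2 + R_3 = 446 Ω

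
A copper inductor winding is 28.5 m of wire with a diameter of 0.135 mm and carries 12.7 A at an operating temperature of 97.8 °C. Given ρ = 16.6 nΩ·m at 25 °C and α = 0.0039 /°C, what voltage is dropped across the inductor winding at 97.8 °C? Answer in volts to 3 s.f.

ρ = 16.6 nΩ·m = 1.66×10^-8 Ω·m
A = π(d/2)² = π(6.7500e-05 m)² = 1.431e-08 m²
R₍25₎ = ρL/A = (1.66×10^-8)(28.5)/(1.431e-08) = 33.05 Ω
R₍97.8₎ = R₍25₎(1 + αΔT) = 33.05 × (1 + 0.0039×72.8) = 42.44 Ω
V = IR = 12.7 × 42.44 = 539 V

539 V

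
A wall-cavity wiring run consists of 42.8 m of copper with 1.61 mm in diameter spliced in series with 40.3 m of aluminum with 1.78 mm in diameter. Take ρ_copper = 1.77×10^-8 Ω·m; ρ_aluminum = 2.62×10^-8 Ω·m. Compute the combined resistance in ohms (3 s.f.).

Segment 1: A = π(d/2)² = π(8.0500e-04 m)² = 2.036e-06 m²
R₁ = ρL/A = (1.77×10^-8)(42.8)/(2.036e-06) = 0.3721 Ω
Segment 2: A = π(d/2)² = π(8.9000e-04 m)² = 2.488e-06 m²
R₂ = (2.62×10^-8)(40.3)/(2.488e-06) = 0.4243 Ω
R = R₁ + R₂ = 0.796 Ω

0.796 Ω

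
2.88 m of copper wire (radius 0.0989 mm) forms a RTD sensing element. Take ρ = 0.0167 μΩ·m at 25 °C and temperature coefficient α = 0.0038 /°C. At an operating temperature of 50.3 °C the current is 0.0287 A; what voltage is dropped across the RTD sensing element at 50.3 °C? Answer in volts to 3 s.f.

ρ = 0.0167 μΩ·m = 1.67×10^-8 Ω·m
A = πr² = π(9.8900e-05 m)² = 3.073e-08 m²
R₍25₎ = ρL/A = (1.67×10^-8)(2.88)/(3.073e-08) = 1.565 Ω
R₍50.3₎ = R₍25₎(1 + αΔT) = 1.565 × (1 + 0.0038×25.3) = 1.716 Ω
V = IR = 0.0287 × 1.716 = 0.0492 V

0.0492 V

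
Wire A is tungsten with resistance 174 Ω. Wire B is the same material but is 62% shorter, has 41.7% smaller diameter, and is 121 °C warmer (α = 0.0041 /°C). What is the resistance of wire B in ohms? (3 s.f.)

R ∝ ρL/d² with ρ ∝ (1+αΔT), so R_B/R_A = (1 − 62/100) × (1 − 41.7/100)⁻² × (1 + 0.0041×121)
= 0.38 × 2.942 × 1.496 = 1.673
R_B = 1.673 × 174 = 291 Ω

291 Ω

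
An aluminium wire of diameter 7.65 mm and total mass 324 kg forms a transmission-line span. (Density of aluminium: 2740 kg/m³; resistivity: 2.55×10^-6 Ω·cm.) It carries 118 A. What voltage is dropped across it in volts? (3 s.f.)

ρ = 2.55×10^-6 Ω·cm = 2.55×10^-8 Ω·m
A = π(d/2)² = π(3.8250e-03 m)² = 4.5963e-05 m²
L = m/(density·A) = 324/(2740×4.5963e-05) = 2573 m
R = ρL/A = (2.55×10^-8)(2573)/(4.5963e-05) = 1.427 Ω
V = IR = 118 × 1.427 = 168 V

168 V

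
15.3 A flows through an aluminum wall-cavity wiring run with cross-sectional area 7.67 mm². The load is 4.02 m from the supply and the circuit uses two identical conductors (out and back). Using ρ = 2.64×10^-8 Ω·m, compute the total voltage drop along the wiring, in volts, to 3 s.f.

A = 7.67 mm² = 7.670e-06 m²
Total conductor length (both ways) L = 2 × 4.02 = 8.04 m
R = ρL/A = (2.64×10^-8)(8.04)/(7.670e-06) = 0.02767 Ω
V = IR = 15.3 × 0.02767 = 0.423 V

0.423 V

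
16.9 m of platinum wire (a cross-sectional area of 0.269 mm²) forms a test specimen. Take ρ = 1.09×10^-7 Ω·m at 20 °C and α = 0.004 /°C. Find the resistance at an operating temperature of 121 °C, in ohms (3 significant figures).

A = 0.269 mm² = 2.690e-07 m²
R₍20°C₎ = ρL/A = (1.09×10^-7)(16.9)/(2.690e-07) = 6.848 Ω
R = R₀(1 + αΔT) = 6.848(1 + 0.004×101) = 9.61 Ω

9.61 Ω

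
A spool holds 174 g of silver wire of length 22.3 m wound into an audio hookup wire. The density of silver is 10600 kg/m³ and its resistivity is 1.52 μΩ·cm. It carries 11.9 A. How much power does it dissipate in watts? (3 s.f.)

ρ = 1.52 μΩ·cm = 1.52×10^-8 Ω·m
A = m/(density·L) = 0.174/(10600×22.3) = 7.3610e-07 m²
R = ρL/A = (1.52×10^-8)(22.3)/(7.3610e-07) = 0.4605 Ω
P = I²R = (11.9)² × 0.4605 = 65.2 W

65.2 W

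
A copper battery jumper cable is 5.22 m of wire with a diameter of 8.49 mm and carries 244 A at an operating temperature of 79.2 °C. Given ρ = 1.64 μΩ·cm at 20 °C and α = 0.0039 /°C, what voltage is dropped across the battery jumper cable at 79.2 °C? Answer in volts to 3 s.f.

ρ = 1.64 μΩ·cm = 1.64×10^-8 Ω·m
A = π(d/2)² = π(4.2450e-03 m)² = 5.661e-05 m²
R₍20₎ = ρL/A = (1.64×10^-8)(5.22)/(5.661e-05) = 0.001512 Ω
R₍79.2₎ = R₍20₎(1 + αΔT) = 0.001512 × (1 + 0.0039×59.2) = 0.001861 Ω
V = IR = 244 × 0.001861 = 0.454 V

0.454 V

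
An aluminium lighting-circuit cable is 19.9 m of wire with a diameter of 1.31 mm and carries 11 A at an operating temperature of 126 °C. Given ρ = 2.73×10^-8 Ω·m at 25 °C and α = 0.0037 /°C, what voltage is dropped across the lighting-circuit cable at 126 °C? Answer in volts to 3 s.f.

6.09 V

A = π(d/2)² = π(6.5500e-04 m)² = 1.348e-06 m²
R₍25₎ = ρL/A = (2.73×10^-8)(19.9)/(1.348e-06) = 0.4031 Ω
R₍126₎ = R₍25₎(1 + αΔT) = 0.4031 × (1 + 0.0037×101) = 0.5537 Ω
V = IR = 11 × 0.5537 = 6.09 V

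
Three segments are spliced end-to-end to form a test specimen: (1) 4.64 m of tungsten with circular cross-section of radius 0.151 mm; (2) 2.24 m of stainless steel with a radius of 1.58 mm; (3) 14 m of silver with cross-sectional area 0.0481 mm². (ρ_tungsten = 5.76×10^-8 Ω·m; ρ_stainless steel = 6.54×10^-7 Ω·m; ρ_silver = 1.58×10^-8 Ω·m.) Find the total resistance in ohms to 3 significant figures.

Seg 1: A = πr² = π(1.5100e-04 m)² = 7.163e-08 m²
R_1 = (5.76×10^-8)(4.64)/(7.163e-08) = 3.731 Ω
Seg 2: A = πr² = π(1.5800e-03 m)² = 7.843e-06 m²
R_2 = (6.54×10^-7)(2.24)/(7.843e-06) = 0.1868 Ω
Seg 3: A = 0.0481 mm² = 4.810e-08 m²
R_3 = (1.58×10^-8)(14)/(4.810e-08) = 4.599 Ω
R_total = R_1 + R_2 + R_3 = 8.52 Ω

8.52 Ω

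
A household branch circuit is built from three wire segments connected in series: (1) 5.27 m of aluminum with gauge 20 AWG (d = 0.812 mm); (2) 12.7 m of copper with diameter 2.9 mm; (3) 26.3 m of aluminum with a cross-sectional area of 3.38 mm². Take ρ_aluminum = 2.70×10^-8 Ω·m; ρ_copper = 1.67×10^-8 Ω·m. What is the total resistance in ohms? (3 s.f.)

Seg 1: A = π(0.812/2 mm)² = π(4.0600e-04 m)² = 5.178e-07 m²
R_1 = (2.70×10^-8)(5.27)/(5.178e-07) = 0.2748 Ω
Seg 2: A = π(d/2)² = π(1.4500e-03 m)² = 6.605e-06 m²
R_2 = (1.67×10^-8)(12.7)/(6.605e-06) = 0.03211 Ω
Seg 3: A = 3.38 mm² = 3.380e-06 m²
R_3 = (2.70×10^-8)(26.3)/(3.380e-06) = 0.2101 Ω
R_total = R_1 + R_2 + R_3 = 0.517 Ω

0.517 Ω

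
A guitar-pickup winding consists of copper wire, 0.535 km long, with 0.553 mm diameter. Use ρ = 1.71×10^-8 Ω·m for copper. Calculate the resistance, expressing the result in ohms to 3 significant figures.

A = π(d/2)² = π(2.7650e-04 m)² = 2.402e-07 m²
R = ρL/A = (1.71×10^-8)(535 m)/(2.402e-07 m²) = 38.1 Ω

38.1 Ω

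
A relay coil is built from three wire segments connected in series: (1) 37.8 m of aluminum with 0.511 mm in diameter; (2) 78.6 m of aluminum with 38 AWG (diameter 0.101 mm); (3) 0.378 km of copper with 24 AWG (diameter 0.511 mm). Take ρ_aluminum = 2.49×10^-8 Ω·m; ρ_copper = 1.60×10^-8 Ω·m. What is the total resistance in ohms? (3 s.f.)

278 Ω

Seg 1: A = π(d/2)² = π(2.5550e-04 m)² = 2.051e-07 m²
R_1 = (2.49×10^-8)(37.8)/(2.051e-07) = 4.589 Ω
Seg 2: A = π(0.101/2 mm)² = π(5.0500e-05 m)² = 8.012e-09 m²
R_2 = (2.49×10^-8)(78.6)/(8.012e-09) = 244.3 Ω
Seg 3: A = π(0.511/2 mm)² = π(2.5550e-04 m)² = 2.051e-07 m²
R_3 = (1.60×10^-8)(378)/(2.051e-07) = 29.49 Ω
R_total = R_1 + R_2 + R_3 = 278 Ω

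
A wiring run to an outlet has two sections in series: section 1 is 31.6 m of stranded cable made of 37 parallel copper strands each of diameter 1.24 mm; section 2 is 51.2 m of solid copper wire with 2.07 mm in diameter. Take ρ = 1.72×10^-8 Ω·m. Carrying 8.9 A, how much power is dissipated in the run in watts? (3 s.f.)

Section 1: A_strand = π(6.2000e-04)² = 1.208e-06 m²; R₁ = ρL/(N·A_s) = (1.72×10^-8)(31.6)/(37×1.208e-06) = 0.01216 Ω
Section 2: A = π(d/2)² = π(1.0350e-03 m)² = 3.365e-06 m²
R₂ = (1.72×10^-8)(51.2)/(3.365e-06) = 0.2617 Ω
R = R₁ + R₂ = 0.2738 Ω
P = I²R = (8.9)² × 0.2738 = 21.7 W

21.7 W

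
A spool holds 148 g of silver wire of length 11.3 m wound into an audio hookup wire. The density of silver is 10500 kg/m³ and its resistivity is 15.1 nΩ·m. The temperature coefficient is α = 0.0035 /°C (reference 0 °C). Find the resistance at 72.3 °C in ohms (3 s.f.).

ρ = 15.1 nΩ·m = 1.51×10^-8 Ω·m
A = m/(density·L) = 0.148/(10500×11.3) = 1.2474e-06 m²
R = ρL/A = (1.51×10^-8)(11.3)/(1.2474e-06) = 0.1368 Ω
R(72.3 °C) = 0.1368 × (1 + 0.0035×72.3) = 0.171 Ω

0.171 Ω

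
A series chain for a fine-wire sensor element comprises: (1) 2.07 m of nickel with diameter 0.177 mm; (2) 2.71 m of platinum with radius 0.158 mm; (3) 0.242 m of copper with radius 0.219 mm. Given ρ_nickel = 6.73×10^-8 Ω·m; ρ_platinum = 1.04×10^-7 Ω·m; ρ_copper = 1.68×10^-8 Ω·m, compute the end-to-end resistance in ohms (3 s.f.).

Seg 1: A = π(d/2)² = π(8.8500e-05 m)² = 2.461e-08 m²
R_1 = (6.73×10^-8)(2.07)/(2.461e-08) = 5.662 Ω
Seg 2: A = πr² = π(1.5800e-04 m)² = 7.843e-08 m²
R_2 = (1.04×10^-7)(2.71)/(7.843e-08) = 3.594 Ω
Seg 3: A = πr² = π(2.1900e-04 m)² = 1.507e-07 m²
R_3 = (1.68×10^-8)(0.242)/(1.507e-07) = 0.02698 Ω
R_total = R_1 + R_2 + R_3 = 9.28 Ω

9.28 Ω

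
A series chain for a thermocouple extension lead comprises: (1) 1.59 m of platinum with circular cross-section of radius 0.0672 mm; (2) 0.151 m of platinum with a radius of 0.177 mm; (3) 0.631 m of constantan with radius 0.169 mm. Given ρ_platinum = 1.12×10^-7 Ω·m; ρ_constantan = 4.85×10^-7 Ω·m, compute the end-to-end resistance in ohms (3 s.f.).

Seg 1: A = πr² = π(6.7200e-05 m)² = 1.419e-08 m²
R_1 = (1.12×10^-7)(1.59)/(1.419e-08) = 12.55 Ω
Seg 2: A = πr² = π(1.7700e-04 m)² = 9.842e-08 m²
R_2 = (1.12×10^-7)(0.151)/(9.842e-08) = 0.1718 Ω
Seg 3: A = πr² = π(1.6900e-04 m)² = 8.973e-08 m²
R_3 = (4.85×10^-7)(0.631)/(8.973e-08) = 3.411 Ω
R_total = R_1 + R_2 + R_3 = 16.1 Ω

16.1 Ω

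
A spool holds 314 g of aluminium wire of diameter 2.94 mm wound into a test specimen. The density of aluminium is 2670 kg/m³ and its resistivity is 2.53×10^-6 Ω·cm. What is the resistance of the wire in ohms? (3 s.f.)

ρ = 2.53×10^-6 Ω·cm = 2.53×10^-8 Ω·m
A = π(d/2)² = π(1.4700e-03 m)² = 6.7887e-06 m²
L = m/(density·A) = 0.314/(2670×6.7887e-06) = 17.32 m
R = ρL/A = (2.53×10^-8)(17.32)/(6.7887e-06) = 0.0646 Ω

0.0646 Ω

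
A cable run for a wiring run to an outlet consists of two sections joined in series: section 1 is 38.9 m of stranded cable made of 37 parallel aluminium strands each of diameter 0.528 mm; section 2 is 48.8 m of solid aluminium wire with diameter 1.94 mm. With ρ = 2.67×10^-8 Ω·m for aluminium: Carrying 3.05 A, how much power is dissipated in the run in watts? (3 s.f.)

5.29 W

Section 1: A_strand = π(2.6400e-04)² = 2.190e-07 m²; R₁ = ρL/(N·A_s) = (2.67×10^-8)(38.9)/(37×2.190e-07) = 0.1282 Ω
Section 2: A = π(d/2)² = π(9.7000e-04 m)² = 2.956e-06 m²
R₂ = (2.67×10^-8)(48.8)/(2.956e-06) = 0.4408 Ω
R = R₁ + R₂ = 0.569 Ω
P = I²R = (3.05)² × 0.569 = 5.29 W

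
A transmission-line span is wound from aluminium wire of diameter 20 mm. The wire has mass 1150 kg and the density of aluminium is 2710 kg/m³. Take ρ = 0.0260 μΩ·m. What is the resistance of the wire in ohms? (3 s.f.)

0.112 Ω

ρ = 0.0260 μΩ·m = 2.60×10^-8 Ω·m
A = π(d/2)² = π(1.0000e-02 m)² = 3.1416e-04 m²
L = m/(density·A) = 1150/(2710×3.1416e-04) = 1351 m
R = ρL/A = (2.60×10^-8)(1351)/(3.1416e-04) = 0.112 Ω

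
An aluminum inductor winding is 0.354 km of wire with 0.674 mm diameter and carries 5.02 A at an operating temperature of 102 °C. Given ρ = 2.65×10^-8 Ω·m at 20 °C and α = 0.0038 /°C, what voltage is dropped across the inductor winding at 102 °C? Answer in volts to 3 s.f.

173 V

A = π(d/2)² = π(3.3700e-04 m)² = 3.568e-07 m²
R₍20₎ = ρL/A = (2.65×10^-8)(354)/(3.568e-07) = 26.29 Ω
R₍102₎ = R₍20₎(1 + αΔT) = 26.29 × (1 + 0.0038×82) = 34.49 Ω
V = IR = 5.02 × 34.49 = 173 V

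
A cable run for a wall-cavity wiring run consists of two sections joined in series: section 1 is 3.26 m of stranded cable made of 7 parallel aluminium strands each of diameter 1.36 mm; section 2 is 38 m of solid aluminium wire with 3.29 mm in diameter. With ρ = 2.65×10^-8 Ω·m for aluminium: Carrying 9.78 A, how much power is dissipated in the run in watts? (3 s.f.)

Section 1: A_strand = π(6.8000e-04)² = 1.453e-06 m²; R₁ = ρL/(N·A_s) = (2.65×10^-8)(3.26)/(7×1.453e-06) = 0.008496 Ω
Section 2: A = π(d/2)² = π(1.6450e-03 m)² = 8.501e-06 m²
R₂ = (2.65×10^-8)(38)/(8.501e-06) = 0.1185 Ω
R = R₁ + R₂ = 0.1269 Ω
P = I²R = (9.78)² × 0.1269 = 12.1 W

12.1 W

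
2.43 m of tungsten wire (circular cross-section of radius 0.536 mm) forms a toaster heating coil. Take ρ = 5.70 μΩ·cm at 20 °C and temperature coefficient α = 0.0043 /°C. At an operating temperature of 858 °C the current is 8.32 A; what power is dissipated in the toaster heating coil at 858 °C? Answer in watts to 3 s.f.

48.9 W

ρ = 5.70 μΩ·cm = 5.70×10^-8 Ω·m
A = πr² = π(5.3600e-04 m)² = 9.026e-07 m²
R₍20₎ = ρL/A = (5.70×10^-8)(2.43)/(9.026e-07) = 0.1535 Ω
R₍858₎ = R₍20₎(1 + αΔT) = 0.1535 × (1 + 0.0043×838) = 0.7064 Ω
P = I²R = (8.32)² × 0.7064 = 48.9 W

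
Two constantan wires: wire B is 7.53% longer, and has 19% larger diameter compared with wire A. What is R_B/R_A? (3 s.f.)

0.759

R ∝ L/d², so R_B/R_A = (1 + 7.53/100) × (1 + 19/100)⁻²
= 1.075 × 0.7062 = 0.759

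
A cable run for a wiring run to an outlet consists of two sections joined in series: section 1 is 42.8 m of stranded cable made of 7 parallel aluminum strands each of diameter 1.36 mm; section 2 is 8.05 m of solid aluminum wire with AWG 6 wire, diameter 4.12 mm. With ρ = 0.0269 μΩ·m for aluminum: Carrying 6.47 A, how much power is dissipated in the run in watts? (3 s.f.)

5.42 W

ρ = 0.0269 μΩ·m = 2.69×10^-8 Ω·m
Section 1: A_strand = π(6.8000e-04)² = 1.453e-06 m²; R₁ = ρL/(N·A_s) = (2.69×10^-8)(42.8)/(7×1.453e-06) = 0.1132 Ω
Section 2: A = π(4.12/2 mm)² = π(2.0600e-03 m)² = 1.333e-05 m²
R₂ = (2.69×10^-8)(8.05)/(1.333e-05) = 0.01624 Ω
R = R₁ + R₂ = 0.1295 Ω
P = I²R = (6.47)² × 0.1295 = 5.42 W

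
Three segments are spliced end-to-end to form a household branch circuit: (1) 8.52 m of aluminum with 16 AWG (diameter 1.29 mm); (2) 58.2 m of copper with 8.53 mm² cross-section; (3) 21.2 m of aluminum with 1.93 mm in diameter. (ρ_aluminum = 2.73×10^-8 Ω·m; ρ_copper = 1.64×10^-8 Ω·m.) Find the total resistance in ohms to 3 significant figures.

Seg 1: A = π(1.29/2 mm)² = π(6.4500e-04 m)² = 1.307e-06 m²
R_1 = (2.73×10^-8)(8.52)/(1.307e-06) = 0.178 Ω
Seg 2: A = 8.53 mm² = 8.530e-06 m²
R_2 = (1.64×10^-8)(58.2)/(8.530e-06) = 0.1119 Ω
Seg 3: A = π(d/2)² = π(9.6500e-04 m)² = 2.926e-06 m²
R_3 = (2.73×10^-8)(21.2)/(2.926e-06) = 0.1978 Ω
R_total = R_1 + R_2 + R_3 = 0.488 Ω

0.488 Ω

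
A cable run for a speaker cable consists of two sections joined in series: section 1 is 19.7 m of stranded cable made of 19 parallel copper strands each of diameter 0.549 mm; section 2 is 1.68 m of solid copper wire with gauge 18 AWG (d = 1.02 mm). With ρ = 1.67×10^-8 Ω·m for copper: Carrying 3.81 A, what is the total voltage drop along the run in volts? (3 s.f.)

Section 1: A_strand = π(2.7450e-04)² = 2.367e-07 m²; R₁ = ρL/(N·A_s) = (1.67×10^-8)(19.7)/(19×2.367e-07) = 0.07315 Ω
Section 2: A = π(1.02/2 mm)² = π(5.1000e-04 m)² = 8.171e-07 m²
R₂ = (1.67×10^-8)(1.68)/(8.171e-07) = 0.03433 Ω
R = R₁ + R₂ = 0.1075 Ω
V = IR = 3.81 × 0.1075 = 0.410 V

0.410 V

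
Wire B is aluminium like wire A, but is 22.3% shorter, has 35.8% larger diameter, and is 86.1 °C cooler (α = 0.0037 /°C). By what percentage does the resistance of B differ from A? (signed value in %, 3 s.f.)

R ∝ ρL/d² with ρ ∝ (1+αΔT), so R_B/R_A = (1 − 22.3/100) × (1 + 35.8/100)⁻² × (1 − 0.0037×86.1)
= 0.777 × 0.5423 × 0.6814 = 0.2871
(R_B − R_A)/R_A = 0.2871 − 1 = -71.3%

-71.3%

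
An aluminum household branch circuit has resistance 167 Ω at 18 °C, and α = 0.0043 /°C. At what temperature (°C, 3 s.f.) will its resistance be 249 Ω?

132 °C

R = R₀(1 + α(T − T₀)) ⇒ T = T₀ + (R/R₀ − 1)/α
T = 18 + (249/167 − 1)/0.0043 = 18 + (0.491)/0.0043 = 132 °C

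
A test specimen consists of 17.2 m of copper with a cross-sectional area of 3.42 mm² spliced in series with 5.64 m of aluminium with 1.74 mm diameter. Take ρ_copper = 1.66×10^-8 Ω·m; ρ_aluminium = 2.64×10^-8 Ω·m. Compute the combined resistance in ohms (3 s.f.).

Segment 1: A = 3.42 mm² = 3.420e-06 m²
R₁ = ρL/A = (1.66×10^-8)(17.2)/(3.420e-06) = 0.08349 Ω
Segment 2: A = π(d/2)² = π(8.7000e-04 m)² = 2.378e-06 m²
R₂ = (2.64×10^-8)(5.64)/(2.378e-06) = 0.06262 Ω
R = R₁ + R₂ = 0.146 Ω

0.146 Ω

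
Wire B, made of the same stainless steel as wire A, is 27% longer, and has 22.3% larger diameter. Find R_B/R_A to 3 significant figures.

0.849

R ∝ L/d², so R_B/R_A = (1 + 27/100) × (1 + 22.3/100)⁻²
= 1.27 × 0.6686 = 0.849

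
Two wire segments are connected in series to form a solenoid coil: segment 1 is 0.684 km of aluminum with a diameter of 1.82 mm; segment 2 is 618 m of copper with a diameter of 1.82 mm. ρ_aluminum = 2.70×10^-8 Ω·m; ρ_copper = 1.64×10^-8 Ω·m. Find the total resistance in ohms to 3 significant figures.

11.0 Ω

Segment 1: A = π(d/2)² = π(9.1000e-04 m)² = 2.602e-06 m²
R₁ = ρL/A = (2.70×10^-8)(684)/(2.602e-06) = 7.099 Ω
R₂ = (1.64×10^-8)(618)/(2.602e-06) = 3.896 Ω
R = R₁ + R₂ = 11.0 Ω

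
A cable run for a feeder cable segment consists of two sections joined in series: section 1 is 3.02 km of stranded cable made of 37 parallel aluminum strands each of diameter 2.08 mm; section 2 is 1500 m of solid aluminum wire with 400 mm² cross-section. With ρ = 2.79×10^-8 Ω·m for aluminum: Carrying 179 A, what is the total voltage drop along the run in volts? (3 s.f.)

Section 1: A_strand = π(1.0400e-03)² = 3.398e-06 m²; R₁ = ρL/(N·A_s) = (2.79×10^-8)(3020)/(37×3.398e-06) = 0.6702 Ω
Section 2: A = 400 mm² = 4.000e-04 m²
R₂ = (2.79×10^-8)(1500)/(4.000e-04) = 0.1046 Ω
R = R₁ + R₂ = 0.7748 Ω
V = IR = 179 × 0.7748 = 139 V

139 V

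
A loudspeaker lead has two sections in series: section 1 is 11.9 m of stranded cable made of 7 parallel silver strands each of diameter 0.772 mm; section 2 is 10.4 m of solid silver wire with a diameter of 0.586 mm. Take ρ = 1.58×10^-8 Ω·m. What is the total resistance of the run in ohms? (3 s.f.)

0.667 Ω

Section 1: A_strand = π(3.8600e-04)² = 4.681e-07 m²; R₁ = ρL/(N·A_s) = (1.58×10^-8)(11.9)/(7×4.681e-07) = 0.05738 Ω
Section 2: A = π(d/2)² = π(2.9300e-04 m)² = 2.697e-07 m²
R₂ = (1.58×10^-8)(10.4)/(2.697e-07) = 0.6093 Ω
R = R₁ + R₂ = 0.667 Ω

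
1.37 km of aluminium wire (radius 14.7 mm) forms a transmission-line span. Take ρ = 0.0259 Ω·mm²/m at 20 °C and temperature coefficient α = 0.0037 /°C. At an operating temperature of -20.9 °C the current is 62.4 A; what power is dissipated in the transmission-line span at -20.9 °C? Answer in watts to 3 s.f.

ρ = 0.0259 Ω·mm²/m = 2.59×10^-8 Ω·m
A = πr² = π(1.4700e-02 m)² = 6.789e-04 m²
R₍20₎ = ρL/A = (2.59×10^-8)(1370)/(6.789e-04) = 0.05227 Ω
R₍-20.9₎ = R₍20₎(1 + αΔT) = 0.05227 × (1 + 0.0037×-40.9) = 0.04436 Ω
P = I²R = (62.4)² × 0.04436 = 173 W

173 W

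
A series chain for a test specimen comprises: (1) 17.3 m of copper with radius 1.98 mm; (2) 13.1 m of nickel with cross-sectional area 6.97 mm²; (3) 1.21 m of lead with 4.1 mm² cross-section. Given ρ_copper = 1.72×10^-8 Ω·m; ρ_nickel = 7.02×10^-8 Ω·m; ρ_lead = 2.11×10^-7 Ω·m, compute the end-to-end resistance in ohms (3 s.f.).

0.218 Ω

Seg 1: A = πr² = π(1.9800e-03 m)² = 1.232e-05 m²
R_1 = (1.72×10^-8)(17.3)/(1.232e-05) = 0.02416 Ω
Seg 2: A = 6.97 mm² = 6.970e-06 m²
R_2 = (7.02×10^-8)(13.1)/(6.970e-06) = 0.1319 Ω
Seg 3: A = 4.1 mm² = 4.100e-06 m²
R_3 = (2.11×10^-7)(1.21)/(4.100e-06) = 0.06227 Ω
R_total = R_1 + R_2 + R_3 = 0.218 Ω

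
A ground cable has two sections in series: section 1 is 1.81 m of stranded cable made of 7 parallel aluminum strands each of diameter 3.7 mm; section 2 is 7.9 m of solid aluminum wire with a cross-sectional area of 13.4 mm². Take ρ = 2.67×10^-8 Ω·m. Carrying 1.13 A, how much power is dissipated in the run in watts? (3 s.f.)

0.0209 W

Section 1: A_strand = π(1.8500e-03)² = 1.075e-05 m²; R₁ = ρL/(N·A_s) = (2.67×10^-8)(1.81)/(7×1.075e-05) = 6.421×10^-4 Ω
Section 2: A = 13.4 mm² = 1.340e-05 m²
R₂ = (2.67×10^-8)(7.9)/(1.340e-05) = 0.01574 Ω
R = R₁ + R₂ = 0.01638 Ω
P = I²R = (1.13)² × 0.01638 = 0.0209 W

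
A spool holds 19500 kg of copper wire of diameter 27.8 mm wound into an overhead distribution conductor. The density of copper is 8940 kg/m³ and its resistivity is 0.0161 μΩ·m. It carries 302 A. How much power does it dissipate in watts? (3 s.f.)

8690 W

ρ = 0.0161 μΩ·m = 1.61×10^-8 Ω·m
A = π(d/2)² = π(1.3900e-02 m)² = 6.0699e-04 m²
L = m/(density·A) = 19500/(8940×6.0699e-04) = 3593 m
R = ρL/A = (1.61×10^-8)(3593)/(6.0699e-04) = 0.09532 Ω
P = I²R = (302)² × 0.09532 = 8690 W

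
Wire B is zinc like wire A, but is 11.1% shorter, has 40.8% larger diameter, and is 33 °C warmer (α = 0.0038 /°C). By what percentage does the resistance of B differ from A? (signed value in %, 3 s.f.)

R ∝ ρL/d² with ρ ∝ (1+αΔT), so R_B/R_A = (1 − 11.1/100) × (1 + 40.8/100)⁻² × (1 + 0.0038×33)
= 0.889 × 0.5044 × 1.125 = 0.5047
(R_B − R_A)/R_A = 0.5047 − 1 = -49.5%

-49.5%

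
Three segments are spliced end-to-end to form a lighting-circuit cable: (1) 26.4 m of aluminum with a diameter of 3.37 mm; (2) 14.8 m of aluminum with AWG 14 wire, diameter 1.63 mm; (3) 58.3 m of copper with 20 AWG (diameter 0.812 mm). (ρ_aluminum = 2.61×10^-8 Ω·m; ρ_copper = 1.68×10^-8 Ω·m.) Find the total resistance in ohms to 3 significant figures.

Seg 1: A = π(d/2)² = π(1.6850e-03 m)² = 8.920e-06 m²
R_1 = (2.61×10^-8)(26.4)/(8.920e-06) = 0.07725 Ω
Seg 2: A = π(1.63/2 mm)² = π(8.1500e-04 m)² = 2.087e-06 m²
R_2 = (2.61×10^-8)(14.8)/(2.087e-06) = 0.1851 Ω
Seg 3: A = π(0.812/2 mm)² = π(4.0600e-04 m)² = 5.178e-07 m²
R_3 = (1.68×10^-8)(58.3)/(5.178e-07) = 1.891 Ω
R_total = R_1 + R_2 + R_3 = 2.15 Ω

2.15 Ω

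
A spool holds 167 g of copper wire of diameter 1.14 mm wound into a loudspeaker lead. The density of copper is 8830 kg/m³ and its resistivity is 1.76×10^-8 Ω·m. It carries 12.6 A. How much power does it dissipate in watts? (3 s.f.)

50.7 W

A = π(d/2)² = π(5.7000e-04 m)² = 1.0207e-06 m²
L = m/(density·A) = 0.167/(8830×1.0207e-06) = 18.53 m
R = ρL/A = (1.76×10^-8)(18.53)/(1.0207e-06) = 0.3195 Ω
P = I²R = (12.6)² × 0.3195 = 50.7 W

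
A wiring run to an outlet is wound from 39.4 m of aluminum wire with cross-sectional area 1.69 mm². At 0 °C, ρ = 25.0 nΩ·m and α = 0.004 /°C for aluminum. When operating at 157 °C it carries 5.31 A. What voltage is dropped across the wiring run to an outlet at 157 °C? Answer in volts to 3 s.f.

5.04 V

ρ = 25.0 nΩ·m = 2.50×10^-8 Ω·m
A = 1.69 mm² = 1.690e-06 m²
R₍0₎ = ρL/A = (2.50×10^-8)(39.4)/(1.690e-06) = 0.5828 Ω
R₍157₎ = R₍0₎(1 + αΔT) = 0.5828 × (1 + 0.004×157) = 0.9489 Ω
V = IR = 5.31 × 0.9489 = 5.04 V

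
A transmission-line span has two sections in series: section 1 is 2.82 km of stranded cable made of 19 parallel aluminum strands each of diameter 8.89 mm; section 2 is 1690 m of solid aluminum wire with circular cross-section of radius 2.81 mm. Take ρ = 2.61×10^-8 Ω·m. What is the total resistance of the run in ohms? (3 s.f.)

1.84 Ω

Section 1: A_strand = π(4.4450e-03)² = 6.207e-05 m²; R₁ = ρL/(N·A_s) = (2.61×10^-8)(2820)/(19×6.207e-05) = 0.06241 Ω
Section 2: A = πr² = π(2.8100e-03 m)² = 2.481e-05 m²
R₂ = (2.61×10^-8)(1690)/(2.481e-05) = 1.778 Ω
R = R₁ + R₂ = 1.84 Ω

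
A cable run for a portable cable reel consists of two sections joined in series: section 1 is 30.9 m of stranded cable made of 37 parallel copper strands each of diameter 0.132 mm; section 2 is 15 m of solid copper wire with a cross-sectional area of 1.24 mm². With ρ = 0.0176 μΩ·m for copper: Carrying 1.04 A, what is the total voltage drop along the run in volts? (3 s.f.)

ρ = 0.0176 μΩ·m = 1.76×10^-8 Ω·m
Section 1: A_strand = π(6.6000e-05)² = 1.368e-08 m²; R₁ = ρL/(N·A_s) = (1.76×10^-8)(30.9)/(37×1.368e-08) = 1.074 Ω
Section 2: A = 1.24 mm² = 1.240e-06 m²
R₂ = (1.76×10^-8)(15)/(1.240e-06) = 0.2129 Ω
R = R₁ + R₂ = 1.287 Ω
V = IR = 1.04 × 1.287 = 1.34 V

1.34 V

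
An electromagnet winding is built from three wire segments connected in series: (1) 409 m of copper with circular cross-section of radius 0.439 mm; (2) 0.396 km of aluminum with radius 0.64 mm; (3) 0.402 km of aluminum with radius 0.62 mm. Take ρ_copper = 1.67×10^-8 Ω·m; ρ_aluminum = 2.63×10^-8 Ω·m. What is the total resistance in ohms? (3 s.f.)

Seg 1: A = πr² = π(4.3900e-04 m)² = 6.055e-07 m²
R_1 = (1.67×10^-8)(409)/(6.055e-07) = 11.28 Ω
Seg 2: A = πr² = π(6.4000e-04 m)² = 1.287e-06 m²
R_2 = (2.63×10^-8)(396)/(1.287e-06) = 8.094 Ω
Seg 3: A = πr² = π(6.2000e-04 m)² = 1.208e-06 m²
R_3 = (2.63×10^-8)(402)/(1.208e-06) = 8.755 Ω
R_total = R_1 + R_2 + R_3 = 28.1 Ω

28.1 Ω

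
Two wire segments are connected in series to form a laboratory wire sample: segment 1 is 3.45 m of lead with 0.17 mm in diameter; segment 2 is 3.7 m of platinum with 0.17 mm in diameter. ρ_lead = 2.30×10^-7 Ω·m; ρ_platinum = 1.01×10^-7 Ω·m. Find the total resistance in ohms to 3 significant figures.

51.4 Ω

Segment 1: A = π(d/2)² = π(8.5000e-05 m)² = 2.270e-08 m²
R₁ = ρL/A = (2.30×10^-7)(3.45)/(2.270e-08) = 34.96 Ω
R₂ = (1.01×10^-7)(3.7)/(2.270e-08) = 16.46 Ω
R = R₁ + R₂ = 51.4 Ω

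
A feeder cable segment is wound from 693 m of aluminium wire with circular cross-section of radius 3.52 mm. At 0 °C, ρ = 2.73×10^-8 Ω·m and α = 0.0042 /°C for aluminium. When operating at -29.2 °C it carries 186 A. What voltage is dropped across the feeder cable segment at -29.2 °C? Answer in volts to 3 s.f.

79.3 V

A = πr² = π(3.5200e-03 m)² = 3.893e-05 m²
R₍0₎ = ρL/A = (2.73×10^-8)(693)/(3.893e-05) = 0.486 Ω
R₍-29.2₎ = R₍0₎(1 + αΔT) = 0.486 × (1 + 0.0042×-29.2) = 0.4264 Ω
V = IR = 186 × 0.4264 = 79.3 V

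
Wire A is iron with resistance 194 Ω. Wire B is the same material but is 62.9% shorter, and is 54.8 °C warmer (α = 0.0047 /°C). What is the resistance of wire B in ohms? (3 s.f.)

R ∝ ρL/d² with ρ ∝ (1+αΔT), so R_B/R_A = (1 − 62.9/100) × (1 + 0.0047×54.8)
= 0.371 × 1.258 = 0.4666
R_B = 0.4666 × 194 = 90.5 Ω

90.5 Ω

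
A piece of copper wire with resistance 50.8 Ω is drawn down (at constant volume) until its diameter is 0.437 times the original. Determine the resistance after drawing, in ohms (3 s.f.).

1390 Ω

Volume constant ⇒ L' = L/r² with r = 0.437. R' = ρL'/A' = ρ(L/r²)/(πr²d₀²/4) = R/r⁴.
R' = 27.42 × 50.8 = 1390 Ω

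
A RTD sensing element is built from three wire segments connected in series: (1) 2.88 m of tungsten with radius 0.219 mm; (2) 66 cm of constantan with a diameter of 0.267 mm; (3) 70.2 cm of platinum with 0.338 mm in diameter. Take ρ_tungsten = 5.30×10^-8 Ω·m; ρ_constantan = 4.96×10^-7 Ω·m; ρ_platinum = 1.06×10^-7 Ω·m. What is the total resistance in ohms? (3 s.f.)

7.69 Ω

Seg 1: A = πr² = π(2.1900e-04 m)² = 1.507e-07 m²
R_1 = (5.30×10^-8)(2.88)/(1.507e-07) = 1.013 Ω
Seg 2: A = π(d/2)² = π(1.3350e-04 m)² = 5.599e-08 m²
R_2 = (4.96×10^-7)(0.66)/(5.599e-08) = 5.847 Ω
Seg 3: A = π(d/2)² = π(1.6900e-04 m)² = 8.973e-08 m²
R_3 = (1.06×10^-7)(0.702)/(8.973e-08) = 0.8293 Ω
R_total = R_1 + R_2 + R_3 = 7.69 Ω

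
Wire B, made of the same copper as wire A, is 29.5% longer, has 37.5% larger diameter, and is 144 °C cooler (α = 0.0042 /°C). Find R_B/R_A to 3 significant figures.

R ∝ ρL/d² with ρ ∝ (1+αΔT), so R_B/R_A = (1 + 29.5/100) × (1 + 37.5/100)⁻² × (1 − 0.0042×144)
= 1.295 × 0.5289 × 0.3952 = 0.271

0.271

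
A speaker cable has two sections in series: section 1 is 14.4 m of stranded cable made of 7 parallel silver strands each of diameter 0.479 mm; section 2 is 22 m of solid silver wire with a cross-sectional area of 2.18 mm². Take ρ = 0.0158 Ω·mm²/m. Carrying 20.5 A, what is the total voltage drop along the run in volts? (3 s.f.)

6.97 V

ρ = 0.0158 Ω·mm²/m = 1.58×10^-8 Ω·m
Section 1: A_strand = π(2.3950e-04)² = 1.802e-07 m²; R₁ = ρL/(N·A_s) = (1.58×10^-8)(14.4)/(7×1.802e-07) = 0.1804 Ω
Section 2: A = 2.18 mm² = 2.180e-06 m²
R₂ = (1.58×10^-8)(22)/(2.180e-06) = 0.1594 Ω
R = R₁ + R₂ = 0.3398 Ω
V = IR = 20.5 × 0.3398 = 6.97 V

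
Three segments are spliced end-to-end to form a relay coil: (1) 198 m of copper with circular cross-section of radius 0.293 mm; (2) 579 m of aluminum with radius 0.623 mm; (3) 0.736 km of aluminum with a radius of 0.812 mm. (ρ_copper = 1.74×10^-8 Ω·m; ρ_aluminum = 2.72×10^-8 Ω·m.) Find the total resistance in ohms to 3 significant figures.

Seg 1: A = πr² = π(2.9300e-04 m)² = 2.697e-07 m²
R_1 = (1.74×10^-8)(198)/(2.697e-07) = 12.77 Ω
Seg 2: A = πr² = π(6.2300e-04 m)² = 1.219e-06 m²
R_2 = (2.72×10^-8)(579)/(1.219e-06) = 12.92 Ω
Seg 3: A = πr² = π(8.1200e-04 m)² = 2.071e-06 m²
R_3 = (2.72×10^-8)(736)/(2.071e-06) = 9.665 Ω
R_total = R_1 + R_2 + R_3 = 35.4 Ω

35.4 Ω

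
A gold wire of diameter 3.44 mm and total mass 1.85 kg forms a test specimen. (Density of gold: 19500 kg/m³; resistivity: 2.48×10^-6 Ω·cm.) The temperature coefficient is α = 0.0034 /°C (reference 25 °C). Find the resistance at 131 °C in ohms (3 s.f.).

ρ = 2.48×10^-6 Ω·cm = 2.48×10^-8 Ω·m
A = π(d/2)² = π(1.7200e-03 m)² = 9.2941e-06 m²
L = m/(density·A) = 1.85/(19500×9.2941e-06) = 10.21 m
R = ρL/A = (2.48×10^-8)(10.21)/(9.2941e-06) = 0.02724 Ω
R(131 °C) = 0.02724 × (1 + 0.0034×106) = 0.0371 Ω

0.0371 Ω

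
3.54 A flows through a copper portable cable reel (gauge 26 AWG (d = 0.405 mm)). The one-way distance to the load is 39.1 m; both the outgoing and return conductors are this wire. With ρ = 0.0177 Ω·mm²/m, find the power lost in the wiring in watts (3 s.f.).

135 W

ρ = 0.0177 Ω·mm²/m = 1.77×10^-8 Ω·m
A = π(0.405/2 mm)² = π(2.0250e-04 m)² = 1.288e-07 m²
Total conductor length (both ways) L = 2 × 39.1 = 78.2 m
R = ρL/A = (1.77×10^-8)(78.2)/(1.288e-07) = 10.74 Ω
P = I²R = (3.54)² × 10.74 = 135 W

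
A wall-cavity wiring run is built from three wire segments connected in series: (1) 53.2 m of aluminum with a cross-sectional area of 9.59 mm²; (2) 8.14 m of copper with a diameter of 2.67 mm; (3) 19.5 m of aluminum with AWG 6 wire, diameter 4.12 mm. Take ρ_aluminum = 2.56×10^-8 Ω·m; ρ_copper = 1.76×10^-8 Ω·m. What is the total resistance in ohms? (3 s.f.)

Seg 1: A = 9.59 mm² = 9.590e-06 m²
R_1 = (2.56×10^-8)(53.2)/(9.590e-06) = 0.142 Ω
Seg 2: A = π(d/2)² = π(1.3350e-03 m)² = 5.599e-06 m²
R_2 = (1.76×10^-8)(8.14)/(5.599e-06) = 0.02559 Ω
Seg 3: A = π(4.12/2 mm)² = π(2.0600e-03 m)² = 1.333e-05 m²
R_3 = (2.56×10^-8)(19.5)/(1.333e-05) = 0.03744 Ω
R_total = R_1 + R_2 + R_3 = 0.205 Ω

0.205 Ω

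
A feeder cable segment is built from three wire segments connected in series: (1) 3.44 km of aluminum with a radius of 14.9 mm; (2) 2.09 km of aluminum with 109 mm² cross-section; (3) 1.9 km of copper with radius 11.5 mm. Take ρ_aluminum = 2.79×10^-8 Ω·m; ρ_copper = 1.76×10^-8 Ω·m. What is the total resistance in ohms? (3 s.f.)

Seg 1: A = πr² = π(1.4900e-02 m)² = 6.975e-04 m²
R_1 = (2.79×10^-8)(3440)/(6.975e-04) = 0.1376 Ω
Seg 2: A = 109 mm² = 1.090e-04 m²
R_2 = (2.79×10^-8)(2090)/(1.090e-04) = 0.535 Ω
Seg 3: A = πr² = π(1.1500e-02 m)² = 4.155e-04 m²
R_3 = (1.76×10^-8)(1900)/(4.155e-04) = 0.08049 Ω
R_total = R_1 + R_2 + R_3 = 0.753 Ω

0.753 Ω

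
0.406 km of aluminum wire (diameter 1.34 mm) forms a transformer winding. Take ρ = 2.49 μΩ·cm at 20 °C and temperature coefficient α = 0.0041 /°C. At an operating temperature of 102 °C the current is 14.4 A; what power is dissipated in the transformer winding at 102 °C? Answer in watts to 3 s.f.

ρ = 2.49 μΩ·cm = 2.49×10^-8 Ω·m
A = π(d/2)² = π(6.7000e-04 m)² = 1.410e-06 m²
R₍20₎ = ρL/A = (2.49×10^-8)(406)/(1.410e-06) = 7.168 Ω
R₍102₎ = R₍20₎(1 + αΔT) = 7.168 × (1 + 0.0041×82) = 9.578 Ω
P = I²R = (14.4)² × 9.578 = 1990 W

1990 W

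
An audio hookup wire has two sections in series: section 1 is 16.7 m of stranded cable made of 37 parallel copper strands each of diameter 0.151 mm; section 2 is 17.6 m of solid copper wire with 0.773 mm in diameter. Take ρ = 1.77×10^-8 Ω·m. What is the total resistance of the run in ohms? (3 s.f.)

Section 1: A_strand = π(7.5500e-05)² = 1.791e-08 m²; R₁ = ρL/(N·A_s) = (1.77×10^-8)(16.7)/(37×1.791e-08) = 0.4461 Ω
Section 2: A = π(d/2)² = π(3.8650e-04 m)² = 4.693e-07 m²
R₂ = (1.77×10^-8)(17.6)/(4.693e-07) = 0.6638 Ω
R = R₁ + R₂ = 1.11 Ω

1.11 Ω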